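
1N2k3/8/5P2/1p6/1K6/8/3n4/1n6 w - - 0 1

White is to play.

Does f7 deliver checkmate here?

After f7: black king on e8; in check: yes, from the white pawn on f7.
Black has 4 legal replies: Kf8, Kd8, Kxf7, Ke7.
In check but a legal move exists → not checkmate.

no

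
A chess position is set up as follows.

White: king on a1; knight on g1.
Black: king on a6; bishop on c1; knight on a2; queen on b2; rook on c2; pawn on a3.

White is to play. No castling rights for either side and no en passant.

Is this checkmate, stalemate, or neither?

checkmate

White to move; white king on a1.
In check: yes, from the black queen on b2.
King squares — b1: attacked by Qb2; a2: attacked by Qb2; b2: attacked by Bc1.
Legal moves for White: none.
In check with no legal moves → checkmate.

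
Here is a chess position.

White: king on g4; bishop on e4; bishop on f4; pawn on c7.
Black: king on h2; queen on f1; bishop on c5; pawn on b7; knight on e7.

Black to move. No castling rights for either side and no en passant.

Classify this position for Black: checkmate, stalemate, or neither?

neither

Black to move; black king on h2.
In check: yes, from the white bishop on f4.
King squares — g1: available; h1: attacked by Be4; g2: attacked by Be4; g3: attacked by Bf4; h3: attacked by Kg4.
Legal moves for Black: Kg1, Qxf4+.
Black is in check but has 2 legal moves → neither.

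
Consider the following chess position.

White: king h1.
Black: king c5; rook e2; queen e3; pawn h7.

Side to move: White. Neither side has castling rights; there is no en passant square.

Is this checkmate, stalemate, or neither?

stalemate

White to move; white king on h1.
In check: no.
King squares — g1: attacked by Qe3; g2: attacked by Re2; h2: attacked by Re2.
Legal moves for White: none.
Not in check and no legal moves → stalemate.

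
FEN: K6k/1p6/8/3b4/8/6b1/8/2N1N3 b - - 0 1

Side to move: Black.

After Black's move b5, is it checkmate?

no

After b5: white king on a8; in check: yes, from the black bishop on d5.
White has 1 legal reply: Ka7.
In check but a legal move exists → not checkmate.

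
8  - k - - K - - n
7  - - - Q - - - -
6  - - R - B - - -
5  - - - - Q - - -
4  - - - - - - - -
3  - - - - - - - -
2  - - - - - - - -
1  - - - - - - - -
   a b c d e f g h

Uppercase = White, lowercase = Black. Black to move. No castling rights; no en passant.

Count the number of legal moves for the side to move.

Black to move; king on b8.
In check: yes, from the white queen on e5.
Legal moves: Ka8.
Count: 1.

1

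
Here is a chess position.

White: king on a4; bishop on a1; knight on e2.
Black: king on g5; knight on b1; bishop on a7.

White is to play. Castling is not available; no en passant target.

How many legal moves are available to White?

White to move; king on a4.
In check: no.
Legal moves: Kb5, Ka5, Kb4, Kb3, Nf4, Nd4, Ng3, Nc3, Ng1, Nc1, Bh8, Bg7, Bf6+, Be5, Bd4, Bc3, Bb2.
Count: 17.

17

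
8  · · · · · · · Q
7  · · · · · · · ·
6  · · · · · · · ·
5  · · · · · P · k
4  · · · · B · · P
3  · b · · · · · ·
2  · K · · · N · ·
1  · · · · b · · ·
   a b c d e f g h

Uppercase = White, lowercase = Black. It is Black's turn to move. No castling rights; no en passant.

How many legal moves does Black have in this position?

Black to move; king on h5.
In check: yes, from the white queen on h8.
Legal moves: none.
Count: 0.

0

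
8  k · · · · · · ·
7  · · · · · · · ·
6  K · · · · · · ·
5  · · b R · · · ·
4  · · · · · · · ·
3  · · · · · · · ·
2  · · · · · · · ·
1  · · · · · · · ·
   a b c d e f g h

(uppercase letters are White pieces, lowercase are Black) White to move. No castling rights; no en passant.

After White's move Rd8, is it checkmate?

yes

After Rd8: black king on a8; in check: yes, from the white rook on d8.
King squares — a7: attacked by Ka6; b7: attacked by Ka6; b8: attacked by Rd8.
Black has no legal moves → checkmate.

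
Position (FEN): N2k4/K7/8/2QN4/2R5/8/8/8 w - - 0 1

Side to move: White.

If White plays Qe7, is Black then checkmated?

After Qe7: black king on d8; in check: yes, from the white queen on e7.
King squares — c7: attacked by Rc4; d7: attacked by Qe7; e7: attacked by Nd5; c8: attacked by Rc4; e8: attacked by Qe7.
Black has no legal moves → checkmate.

yes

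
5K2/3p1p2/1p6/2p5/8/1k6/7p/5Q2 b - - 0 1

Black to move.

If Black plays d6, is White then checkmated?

no

After d6: white king on f8; in check: no.
White is not in check, so this cannot be checkmate.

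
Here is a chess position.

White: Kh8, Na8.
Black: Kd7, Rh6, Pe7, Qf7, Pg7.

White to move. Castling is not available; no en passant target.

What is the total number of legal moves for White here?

0

White to move; king on h8.
In check: yes, from the black rook on h6.
Legal moves: none.
Count: 0.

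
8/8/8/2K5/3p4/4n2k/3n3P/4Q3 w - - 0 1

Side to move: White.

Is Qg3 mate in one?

yes

After Qg3: black king on h3; in check: yes, from the white queen on g3.
King squares — g2: attacked by Qg3; h2: attacked by Qg3; g3: attacked by Ph2; g4: attacked by Qg3; h4: attacked by Qg3.
Black has no legal moves → checkmate.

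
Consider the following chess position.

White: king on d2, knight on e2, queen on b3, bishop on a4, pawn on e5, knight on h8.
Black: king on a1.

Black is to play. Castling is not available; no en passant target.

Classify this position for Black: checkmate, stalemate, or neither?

Black to move; black king on a1.
In check: no.
King squares — b1: attacked by Qb3; a2: attacked by Qb3; b2: attacked by Qb3.
Legal moves for Black: none.
Not in check and no legal moves → stalemate.

stalemate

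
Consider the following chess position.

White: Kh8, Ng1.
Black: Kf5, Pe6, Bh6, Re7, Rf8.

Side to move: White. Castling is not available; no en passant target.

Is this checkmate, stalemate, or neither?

checkmate

White to move; white king on h8.
In check: yes, from the black rook on f8.
King squares — g7: attacked by Bh6; h7: attacked by Re7; g8: attacked by Rf8.
Legal moves for White: none.
In check with no legal moves → checkmate.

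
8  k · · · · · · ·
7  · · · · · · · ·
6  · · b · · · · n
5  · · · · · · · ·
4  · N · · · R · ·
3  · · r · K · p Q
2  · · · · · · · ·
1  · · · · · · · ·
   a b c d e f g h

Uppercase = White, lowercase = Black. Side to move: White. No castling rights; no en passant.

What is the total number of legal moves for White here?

White to move; king on e3.
In check: yes, from the black rook on c3.
Legal moves: Kd4, Ke2, Kd2, Nd3.
Count: 4.

4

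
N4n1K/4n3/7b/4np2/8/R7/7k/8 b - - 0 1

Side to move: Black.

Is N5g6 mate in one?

yes

After N5g6: white king on h8; in check: yes, from the black knight on g6.
King squares — g7: attacked by Bh6; h7: attacked by Nf8; g8: attacked by Ne7.
White has no legal moves → checkmate.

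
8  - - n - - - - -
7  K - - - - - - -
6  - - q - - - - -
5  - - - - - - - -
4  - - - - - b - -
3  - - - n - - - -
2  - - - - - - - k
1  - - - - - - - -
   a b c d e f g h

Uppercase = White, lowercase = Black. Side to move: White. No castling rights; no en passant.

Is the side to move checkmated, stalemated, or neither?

White to move; white king on a7.
In check: yes, from the black knight on c8.
King squares — a6: attacked by Qc6; b6: attacked by Qc6; b7: attacked by Qc6; a8: attacked by Qc6; b8: attacked by Bf4.
Legal moves for White: none.
In check with no legal moves → checkmate.

checkmate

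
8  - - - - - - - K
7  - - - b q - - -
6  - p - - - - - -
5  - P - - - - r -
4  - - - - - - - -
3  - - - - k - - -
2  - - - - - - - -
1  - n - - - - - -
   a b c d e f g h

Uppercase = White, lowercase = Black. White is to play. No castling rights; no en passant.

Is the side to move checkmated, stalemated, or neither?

stalemate

White to move; white king on h8.
In check: no.
King squares — g7: attacked by Rg5; h7: attacked by Qe7; g8: attacked by Rg5.
Legal moves for White: none.
Not in check and no legal moves → stalemate.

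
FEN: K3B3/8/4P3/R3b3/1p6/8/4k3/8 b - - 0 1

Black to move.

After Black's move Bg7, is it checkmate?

After Bg7: white king on a8; in check: no.
White is not in check, so this cannot be checkmate.

no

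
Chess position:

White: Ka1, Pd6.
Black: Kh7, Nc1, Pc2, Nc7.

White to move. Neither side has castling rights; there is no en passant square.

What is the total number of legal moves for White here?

3

White to move; king on a1.
In check: no.
Legal moves: Kb2, dxc7, d7.
Count: 3.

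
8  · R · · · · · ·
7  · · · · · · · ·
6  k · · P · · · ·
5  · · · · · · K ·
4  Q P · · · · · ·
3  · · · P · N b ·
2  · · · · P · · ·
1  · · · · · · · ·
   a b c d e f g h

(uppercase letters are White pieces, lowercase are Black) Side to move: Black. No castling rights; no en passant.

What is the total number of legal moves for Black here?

Black to move; king on a6.
In check: yes, from the white queen on a4.
Legal moves: none.
Count: 0.

0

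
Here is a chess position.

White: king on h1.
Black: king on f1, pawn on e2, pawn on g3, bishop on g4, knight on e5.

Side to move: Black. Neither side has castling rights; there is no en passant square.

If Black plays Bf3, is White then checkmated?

yes

After Bf3: white king on h1; in check: yes, from the black bishop on f3.
King squares — g1: attacked by Kf1; g2: attacked by Kf1; h2: attacked by Pg3.
White has no legal moves → checkmate.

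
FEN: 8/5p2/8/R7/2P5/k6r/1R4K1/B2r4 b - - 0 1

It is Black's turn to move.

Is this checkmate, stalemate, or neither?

Black to move; black king on a3.
In check: yes, from the white rook on a5.
King squares — a2: attacked by Rb2; b2: attacked by Ba1; b3: attacked by Rb2; a4: attacked by Ra5; b4: attacked by Rb2.
Legal moves for Black: none.
In check with no legal moves → checkmate.

checkmate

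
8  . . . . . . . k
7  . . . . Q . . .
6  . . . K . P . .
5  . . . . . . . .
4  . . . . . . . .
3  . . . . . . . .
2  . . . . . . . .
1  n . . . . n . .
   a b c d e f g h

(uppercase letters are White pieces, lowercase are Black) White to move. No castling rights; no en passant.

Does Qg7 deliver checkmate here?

yes

After Qg7: black king on h8; in check: yes, from the white queen on g7.
King squares — g7: attacked by Pf6; h7: attacked by Qg7; g8: attacked by Qg7.
Black has no legal moves → checkmate.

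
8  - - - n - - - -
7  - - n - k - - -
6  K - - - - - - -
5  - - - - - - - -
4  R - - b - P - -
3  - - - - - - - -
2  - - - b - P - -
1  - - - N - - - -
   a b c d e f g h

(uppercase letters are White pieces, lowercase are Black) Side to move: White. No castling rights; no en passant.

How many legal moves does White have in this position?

White to move; king on a6.
In check: yes, from the black knight on c7.
Legal moves: none.
Count: 0.

0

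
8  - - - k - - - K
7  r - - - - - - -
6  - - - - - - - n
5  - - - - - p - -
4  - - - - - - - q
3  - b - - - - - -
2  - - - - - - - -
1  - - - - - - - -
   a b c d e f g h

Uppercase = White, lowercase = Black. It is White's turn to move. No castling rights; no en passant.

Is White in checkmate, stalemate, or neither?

White to move; white king on h8.
In check: no.
King squares — g7: attacked by Ra7; h7: attacked by Ra7; g8: attacked by Bb3.
Legal moves for White: none.
Not in check and no legal moves → stalemate.

stalemate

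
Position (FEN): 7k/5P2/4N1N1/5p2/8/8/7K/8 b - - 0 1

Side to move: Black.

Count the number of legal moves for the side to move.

1

Black to move; king on h8.
In check: yes, from the white knight on g6.
Legal moves: Kh7.
Count: 1.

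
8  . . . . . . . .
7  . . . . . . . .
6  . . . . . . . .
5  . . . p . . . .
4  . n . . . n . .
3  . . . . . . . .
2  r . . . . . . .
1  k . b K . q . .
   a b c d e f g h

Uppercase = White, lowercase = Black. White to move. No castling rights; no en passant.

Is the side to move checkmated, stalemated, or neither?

checkmate

White to move; white king on d1.
In check: yes, from the black queen on f1.
King squares — c1: attacked by Qf1; e1: attacked by Qf1; c2: attacked by Ra2; d2: attacked by Bc1; e2: attacked by Qf1.
Legal moves for White: none.
In check with no legal moves → checkmate.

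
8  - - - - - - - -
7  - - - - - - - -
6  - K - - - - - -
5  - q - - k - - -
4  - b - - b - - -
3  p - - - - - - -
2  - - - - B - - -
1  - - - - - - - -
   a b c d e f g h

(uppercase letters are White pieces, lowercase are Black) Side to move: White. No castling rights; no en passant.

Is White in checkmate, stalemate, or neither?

neither

White to move; white king on b6.
In check: yes, from the black queen on b5.
Legal moves for White: Kc7, Ka7, Kxb5, Bxb5.
White is in check but has 4 legal moves → neither.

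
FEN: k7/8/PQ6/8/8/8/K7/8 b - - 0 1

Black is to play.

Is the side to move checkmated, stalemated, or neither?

Black to move; black king on a8.
In check: no.
King squares — a7: attacked by Qb6; b7: attacked by Pa6; b8: attacked by Qb6.
Legal moves for Black: none.
Not in check and no legal moves → stalemate.

stalemate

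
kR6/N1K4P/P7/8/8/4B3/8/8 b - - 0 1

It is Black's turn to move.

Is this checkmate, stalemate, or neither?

Black to move; black king on a8.
In check: yes, from the white rook on b8.
King squares — a7: attacked by Be3; b7: attacked by Pa6; b8: attacked by Kc7.
Legal moves for Black: none.
In check with no legal moves → checkmate.

checkmate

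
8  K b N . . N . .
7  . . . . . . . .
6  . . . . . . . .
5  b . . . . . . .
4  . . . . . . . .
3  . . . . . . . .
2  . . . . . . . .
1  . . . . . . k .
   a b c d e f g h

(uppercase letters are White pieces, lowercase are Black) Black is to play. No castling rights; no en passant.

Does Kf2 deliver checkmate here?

After Kf2: white king on a8; in check: no.
White is not in check, so this cannot be checkmate.

no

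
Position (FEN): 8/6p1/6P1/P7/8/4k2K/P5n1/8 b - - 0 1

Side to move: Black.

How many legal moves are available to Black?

Black to move; king on e3.
In check: no.
Legal moves: Kf4, Ke4, Kd4, Kf3, Kd3, Kf2, Ke2, Kd2, Nh4, Nf4+, Ne1.
Count: 11.

11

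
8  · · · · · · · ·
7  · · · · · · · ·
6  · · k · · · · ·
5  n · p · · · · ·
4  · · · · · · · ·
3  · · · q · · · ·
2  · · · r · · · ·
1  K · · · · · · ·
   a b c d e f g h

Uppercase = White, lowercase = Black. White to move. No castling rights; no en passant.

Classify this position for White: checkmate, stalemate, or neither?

White to move; white king on a1.
In check: no.
King squares — b1: attacked by Qd3; a2: attacked by Rd2; b2: attacked by Rd2.
Legal moves for White: none.
Not in check and no legal moves → stalemate.

stalemate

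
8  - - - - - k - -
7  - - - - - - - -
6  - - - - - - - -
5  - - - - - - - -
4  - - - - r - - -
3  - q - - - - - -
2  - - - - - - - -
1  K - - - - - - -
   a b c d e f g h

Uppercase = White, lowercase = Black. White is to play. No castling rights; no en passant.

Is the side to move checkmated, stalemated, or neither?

White to move; white king on a1.
In check: no.
King squares — b1: attacked by Qb3; a2: attacked by Qb3; b2: attacked by Qb3.
Legal moves for White: none.
Not in check and no legal moves → stalemate.

stalemate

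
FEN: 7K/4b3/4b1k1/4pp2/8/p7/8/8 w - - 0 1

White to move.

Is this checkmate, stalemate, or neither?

stalemate

White to move; white king on h8.
In check: no.
King squares — g7: attacked by Kg6; h7: attacked by Kg6; g8: attacked by Be6.
Legal moves for White: none.
Not in check and no legal moves → stalemate.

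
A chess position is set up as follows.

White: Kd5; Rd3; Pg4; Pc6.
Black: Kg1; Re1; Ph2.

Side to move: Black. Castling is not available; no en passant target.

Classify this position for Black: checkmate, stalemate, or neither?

neither

Black to move; black king on g1.
In check: no.
Legal moves for Black include: Kg2, Kf2, Kh1, Kf1, Re8, Re7, Re6, Re5+, Re4, Re3, Re2, Rf1, Rd1, Rc1, Rb1, Ra1, h1=Q+, h1=R, ... (list truncated; more exist).
Black has legal moves and is not in check → neither.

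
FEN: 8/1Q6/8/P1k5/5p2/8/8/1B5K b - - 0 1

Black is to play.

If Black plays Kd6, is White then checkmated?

no

After Kd6: white king on h1; in check: no.
White is not in check, so this cannot be checkmate.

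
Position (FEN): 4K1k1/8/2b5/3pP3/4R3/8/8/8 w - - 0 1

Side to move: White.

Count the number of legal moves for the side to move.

White to move; king on e8.
In check: yes, from the black bishop on c6.
Legal moves: Kd8, Ke7.
Count: 2.

2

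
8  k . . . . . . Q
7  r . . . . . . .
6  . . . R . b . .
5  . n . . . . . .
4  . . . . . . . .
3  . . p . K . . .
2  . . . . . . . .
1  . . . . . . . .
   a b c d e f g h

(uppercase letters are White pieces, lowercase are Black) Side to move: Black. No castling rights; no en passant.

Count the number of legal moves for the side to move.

Black to move; king on a8.
In check: yes, from the white queen on h8.
Legal moves: Kb7, Bxh8, Bd8.
Count: 3.

3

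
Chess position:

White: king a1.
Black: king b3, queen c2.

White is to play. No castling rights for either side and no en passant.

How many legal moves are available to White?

White to move; king on a1.
In check: no.
Legal moves: none.
Count: 0.

0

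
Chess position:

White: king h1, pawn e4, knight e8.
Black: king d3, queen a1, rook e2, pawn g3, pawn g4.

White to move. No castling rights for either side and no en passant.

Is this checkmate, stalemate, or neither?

White to move; white king on h1.
In check: yes, from the black queen on a1.
King squares — g1: attacked by Qa1; g2: attacked by Re2; h2: attacked by Re2.
Legal moves for White: none.
In check with no legal moves → checkmate.

checkmate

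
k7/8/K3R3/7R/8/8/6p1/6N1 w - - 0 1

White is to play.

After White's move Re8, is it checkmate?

yes

After Re8: black king on a8; in check: yes, from the white rook on e8.
King squares — a7: attacked by Ka6; b7: attacked by Ka6; b8: attacked by Re8.
Black has no legal moves → checkmate.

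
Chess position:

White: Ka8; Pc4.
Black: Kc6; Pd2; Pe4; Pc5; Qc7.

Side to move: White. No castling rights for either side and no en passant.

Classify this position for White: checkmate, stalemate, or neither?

stalemate

White to move; white king on a8.
In check: no.
King squares — a7: attacked by Qc7; b7: attacked by Kc6; b8: attacked by Qc7.
Legal moves for White: none.
Not in check and no legal moves → stalemate.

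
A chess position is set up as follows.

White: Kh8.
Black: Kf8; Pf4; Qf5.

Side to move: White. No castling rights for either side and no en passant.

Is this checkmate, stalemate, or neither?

White to move; white king on h8.
In check: no.
King squares — g7: attacked by Kf8; h7: attacked by Qf5; g8: attacked by Kf8.
Legal moves for White: none.
Not in check and no legal moves → stalemate.

stalemate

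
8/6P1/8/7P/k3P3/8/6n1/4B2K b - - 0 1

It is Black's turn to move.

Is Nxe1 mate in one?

no

After Nxe1: white king on h1; in check: no.
White is not in check, so this cannot be checkmate.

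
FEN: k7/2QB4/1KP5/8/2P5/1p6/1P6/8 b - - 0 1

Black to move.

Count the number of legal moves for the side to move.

Black to move; king on a8.
In check: no.
Legal moves: none.
Count: 0.

0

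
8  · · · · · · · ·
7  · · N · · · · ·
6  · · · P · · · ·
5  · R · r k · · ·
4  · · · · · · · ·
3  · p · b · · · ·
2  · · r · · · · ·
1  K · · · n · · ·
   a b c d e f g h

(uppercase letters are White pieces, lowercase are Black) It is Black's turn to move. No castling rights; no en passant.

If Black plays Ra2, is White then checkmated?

yes

After Ra2: white king on a1; in check: yes, from the black rook on a2.
King squares — b1: attacked by Bd3; a2: attacked by Pb3; b2: attacked by Ra2.
White has no legal moves → checkmate.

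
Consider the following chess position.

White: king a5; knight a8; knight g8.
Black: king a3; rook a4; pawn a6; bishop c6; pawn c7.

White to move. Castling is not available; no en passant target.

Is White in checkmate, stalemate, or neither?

checkmate

White to move; white king on a5.
In check: yes, from the black rook on a4.
King squares — a4: attacked by Ka3; b4: attacked by Ka3; b5: attacked by Pa6; a6: attacked by Ra4; b6: attacked by Pc7.
Legal moves for White: none.
In check with no legal moves → checkmate.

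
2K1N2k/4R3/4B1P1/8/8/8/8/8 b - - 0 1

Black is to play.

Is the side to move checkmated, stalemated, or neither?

Black to move; black king on h8.
In check: no.
King squares — g7: attacked by Re7; h7: attacked by Pg6; g8: attacked by Be6.
Legal moves for Black: none.
Not in check and no legal moves → stalemate.

stalemate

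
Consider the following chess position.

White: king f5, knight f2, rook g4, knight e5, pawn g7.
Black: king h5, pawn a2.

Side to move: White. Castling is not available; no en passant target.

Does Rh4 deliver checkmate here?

no

After Rh4: black king on h5; in check: yes, from the white rook on h4.
Black has 1 legal reply: Kxh4.
In check but a legal move exists → not checkmate.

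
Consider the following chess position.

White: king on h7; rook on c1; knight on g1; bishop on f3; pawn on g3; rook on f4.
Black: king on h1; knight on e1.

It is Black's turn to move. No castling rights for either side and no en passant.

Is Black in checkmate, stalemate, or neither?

Black to move; black king on h1.
In check: yes, from the white bishop on f3.
Legal moves for Black: Kh2, Kxg1, Nxf3, Ng2.
Black is in check but has 4 legal moves → neither.

neither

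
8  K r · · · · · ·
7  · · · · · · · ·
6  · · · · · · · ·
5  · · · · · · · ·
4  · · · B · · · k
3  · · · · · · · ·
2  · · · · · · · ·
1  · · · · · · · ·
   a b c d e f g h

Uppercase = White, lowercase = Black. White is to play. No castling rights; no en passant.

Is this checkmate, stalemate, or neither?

neither

White to move; white king on a8.
In check: yes, from the black rook on b8.
King squares — a7: available; b7: attacked by Rb8; b8: available.
Legal moves for White: Kxb8, Ka7.
White is in check but has 2 legal moves → neither.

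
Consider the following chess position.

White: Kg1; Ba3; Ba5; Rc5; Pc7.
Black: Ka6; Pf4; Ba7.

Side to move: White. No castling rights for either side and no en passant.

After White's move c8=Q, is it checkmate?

After c8=Q: black king on a6; in check: yes, from the white queen on c8.
King squares — a5: attacked by Rc5; b5: attacked by Rc5; b6: attacked by Ba5; a7: own bishop; b7: attacked by Qc8.
Black has no legal moves → checkmate.

yes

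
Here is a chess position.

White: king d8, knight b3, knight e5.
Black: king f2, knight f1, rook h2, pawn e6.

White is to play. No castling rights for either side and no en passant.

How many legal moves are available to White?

19

White to move; king on d8.
In check: no.
Legal moves: Ke8, Kc8, Ke7, Kd7, Kc7, Nf7, Nd7, Ng6, Nc6, Ng4+, Nc4, Nf3, Nd3+, Nc5, Na5, Nd4, Nd2, Nc1, Na1.
Count: 19.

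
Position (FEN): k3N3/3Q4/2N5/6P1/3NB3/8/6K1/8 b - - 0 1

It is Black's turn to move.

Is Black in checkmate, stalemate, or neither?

stalemate

Black to move; black king on a8.
In check: no.
King squares — a7: attacked by Nc6; b7: attacked by Qd7; b8: attacked by Nc6.
Legal moves for Black: none.
Not in check and no legal moves → stalemate.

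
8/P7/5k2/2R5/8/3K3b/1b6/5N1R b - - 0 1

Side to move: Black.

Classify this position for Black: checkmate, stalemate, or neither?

neither

Black to move; black king on f6.
In check: no.
Legal moves for Black: Kg7, Kf7, Ke7, Kg6, Ke6, Bc8, Bd7, Be6, Bf5+, Bg4, Bg2, Bxf1+, Be5, Bd4, Bc3, Ba3, Bc1, Ba1.
Black has 18 legal moves and is not in check → neither.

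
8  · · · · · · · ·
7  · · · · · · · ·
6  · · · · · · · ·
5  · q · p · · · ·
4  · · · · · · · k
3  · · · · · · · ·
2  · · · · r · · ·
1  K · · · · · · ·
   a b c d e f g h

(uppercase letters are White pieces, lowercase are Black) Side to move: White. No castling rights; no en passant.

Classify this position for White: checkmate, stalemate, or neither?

White to move; white king on a1.
In check: no.
King squares — b1: attacked by Qb5; a2: attacked by Re2; b2: attacked by Re2.
Legal moves for White: none.
Not in check and no legal moves → stalemate.

stalemate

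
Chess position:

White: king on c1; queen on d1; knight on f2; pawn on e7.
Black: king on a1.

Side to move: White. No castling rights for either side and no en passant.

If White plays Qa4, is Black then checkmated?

yes

After Qa4: black king on a1; in check: yes, from the white queen on a4.
King squares — b1: attacked by Kc1; a2: attacked by Qa4; b2: attacked by Kc1.
Black has no legal moves → checkmate.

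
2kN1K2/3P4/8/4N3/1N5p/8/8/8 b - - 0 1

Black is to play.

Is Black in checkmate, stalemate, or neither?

neither

Black to move; black king on c8.
In check: yes, from the white pawn on d7.
Legal moves for Black: Kxd8, Kb8, Kc7.
Black is in check but has 3 legal moves → neither.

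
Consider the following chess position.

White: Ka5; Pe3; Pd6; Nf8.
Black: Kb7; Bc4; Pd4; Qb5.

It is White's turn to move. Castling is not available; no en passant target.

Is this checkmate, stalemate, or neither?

White to move; white king on a5.
In check: yes, from the black queen on b5.
King squares — a4: attacked by Qb5; b4: attacked by Qb5; b5: attacked by Bc4; a6: attacked by Qb5; b6: attacked by Qb5.
Legal moves for White: none.
In check with no legal moves → checkmate.

checkmate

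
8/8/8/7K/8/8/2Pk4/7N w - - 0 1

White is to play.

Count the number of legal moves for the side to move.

White to move; king on h5.
In check: no.
Legal moves: Kh6, Kg6, Kg5, Kh4, Kg4, Ng3, Nf2, c3, c4.
Count: 9.

9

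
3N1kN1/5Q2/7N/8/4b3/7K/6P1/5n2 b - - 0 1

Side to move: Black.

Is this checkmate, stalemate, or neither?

Black to move; black king on f8.
In check: yes, from the white queen on f7.
King squares — e7: attacked by Qf7; f7: attacked by Nh6; g7: attacked by Qf7; e8: attacked by Qf7; g8: attacked by Nh6.
Legal moves for Black: none.
In check with no legal moves → checkmate.

checkmate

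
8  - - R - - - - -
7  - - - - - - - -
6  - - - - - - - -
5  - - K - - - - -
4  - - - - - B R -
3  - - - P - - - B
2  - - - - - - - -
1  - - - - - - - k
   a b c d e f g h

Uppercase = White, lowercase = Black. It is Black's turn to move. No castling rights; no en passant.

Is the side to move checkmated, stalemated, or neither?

Black to move; black king on h1.
In check: no.
King squares — g1: attacked by Rg4; g2: attacked by Bh3; h2: attacked by Bf4.
Legal moves for Black: none.
Not in check and no legal moves → stalemate.

stalemate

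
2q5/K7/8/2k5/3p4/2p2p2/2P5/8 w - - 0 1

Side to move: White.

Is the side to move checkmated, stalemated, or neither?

stalemate

White to move; white king on a7.
In check: no.
King squares — a6: attacked by Qc8; b6: attacked by Kc5; b7: attacked by Qc8; a8: attacked by Qc8; b8: attacked by Qc8.
Legal moves for White: none.
Not in check and no legal moves → stalemate.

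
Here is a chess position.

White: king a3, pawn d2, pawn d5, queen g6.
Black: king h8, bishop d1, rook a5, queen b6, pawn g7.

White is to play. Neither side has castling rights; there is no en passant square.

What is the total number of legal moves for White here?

White to move; king on a3.
In check: yes, from the black rook on a5.
Legal moves: none.
Count: 0.

0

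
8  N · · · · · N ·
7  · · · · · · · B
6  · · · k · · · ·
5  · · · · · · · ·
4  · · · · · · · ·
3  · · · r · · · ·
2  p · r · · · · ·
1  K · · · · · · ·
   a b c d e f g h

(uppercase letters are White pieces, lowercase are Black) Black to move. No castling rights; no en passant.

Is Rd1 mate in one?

After Rd1: white king on a1; in check: yes, from the black rook on d1.
King squares — b1: attacked by Rd1; a2: attacked by Rc2; b2: attacked by Rc2.
White has no legal moves → checkmate.

yes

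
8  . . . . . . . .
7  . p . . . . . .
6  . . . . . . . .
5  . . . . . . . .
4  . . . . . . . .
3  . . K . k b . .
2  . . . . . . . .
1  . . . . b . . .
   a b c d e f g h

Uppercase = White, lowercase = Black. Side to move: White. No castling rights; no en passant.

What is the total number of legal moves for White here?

4

White to move; king on c3.
In check: yes, from the black bishop on e1.
Legal moves: Kc4, Kb3, Kc2, Kb2.
Count: 4.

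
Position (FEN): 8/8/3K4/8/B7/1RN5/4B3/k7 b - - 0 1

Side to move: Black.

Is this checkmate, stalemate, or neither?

stalemate

Black to move; black king on a1.
In check: no.
King squares — b1: attacked by Rb3; a2: attacked by Nc3; b2: attacked by Rb3.
Legal moves for Black: none.
Not in check and no legal moves → stalemate.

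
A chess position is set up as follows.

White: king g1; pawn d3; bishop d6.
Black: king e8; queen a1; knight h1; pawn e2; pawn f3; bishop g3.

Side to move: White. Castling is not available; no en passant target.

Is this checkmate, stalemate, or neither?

checkmate

White to move; white king on g1.
In check: yes, from the black queen on a1.
King squares — f1: attacked by Qa1; h1: attacked by Qa1; f2: attacked by Nh1; g2: attacked by Pf3; h2: attacked by Bg3.
Legal moves for White: none.
In check with no legal moves → checkmate.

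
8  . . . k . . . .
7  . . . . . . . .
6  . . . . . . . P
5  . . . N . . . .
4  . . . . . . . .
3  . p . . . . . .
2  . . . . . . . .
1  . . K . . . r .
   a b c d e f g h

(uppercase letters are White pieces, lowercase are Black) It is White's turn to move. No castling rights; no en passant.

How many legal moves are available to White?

White to move; king on c1.
In check: yes, from the black rook on g1.
Legal moves: Kd2, Kb2.
Count: 2.

2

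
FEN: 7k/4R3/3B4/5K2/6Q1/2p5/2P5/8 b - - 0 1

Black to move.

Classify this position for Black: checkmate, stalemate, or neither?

stalemate

Black to move; black king on h8.
In check: no.
King squares — g7: attacked by Qg4; h7: attacked by Re7; g8: attacked by Qg4.
Legal moves for Black: none.
Not in check and no legal moves → stalemate.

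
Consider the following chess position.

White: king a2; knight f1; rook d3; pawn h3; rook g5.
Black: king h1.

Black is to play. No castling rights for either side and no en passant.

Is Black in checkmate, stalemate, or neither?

Black to move; black king on h1.
In check: no.
King squares — g1: attacked by Rg5; g2: attacked by Rg5; h2: attacked by Nf1.
Legal moves for Black: none.
Not in check and no legal moves → stalemate.

stalemate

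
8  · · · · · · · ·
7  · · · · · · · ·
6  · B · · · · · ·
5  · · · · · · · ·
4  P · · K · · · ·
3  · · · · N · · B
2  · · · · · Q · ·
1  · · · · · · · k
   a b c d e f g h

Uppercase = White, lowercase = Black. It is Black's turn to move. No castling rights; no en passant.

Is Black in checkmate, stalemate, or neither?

Black to move; black king on h1.
In check: no.
King squares — g1: attacked by Qf2; g2: attacked by Qf2; h2: attacked by Qf2.
Legal moves for Black: none.
Not in check and no legal moves → stalemate.

stalemate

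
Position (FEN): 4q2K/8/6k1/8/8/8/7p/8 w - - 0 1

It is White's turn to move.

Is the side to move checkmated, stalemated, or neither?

White to move; white king on h8.
In check: yes, from the black queen on e8.
King squares — g7: attacked by Kg6; h7: attacked by Kg6; g8: attacked by Qe8.
Legal moves for White: none.
In check with no legal moves → checkmate.

checkmate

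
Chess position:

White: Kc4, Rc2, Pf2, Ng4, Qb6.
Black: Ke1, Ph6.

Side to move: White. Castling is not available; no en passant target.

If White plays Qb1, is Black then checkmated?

After Qb1: black king on e1; in check: yes, from the white queen on b1.
King squares — d1: attacked by Qb1; f1: attacked by Qb1; d2: attacked by Rc2; e2: attacked by Rc2; f2: attacked by Rc2.
Black has no legal moves → checkmate.

yes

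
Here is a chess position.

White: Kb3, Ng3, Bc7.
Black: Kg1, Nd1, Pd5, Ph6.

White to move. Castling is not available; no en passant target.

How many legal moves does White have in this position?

18

White to move; king on b3.
In check: no.
Legal moves: Bd8, Bb8, Bd6, Bb6+, Be5, Ba5, Bf4, Nh5, Nf5, Ne4, Ne2+, Nh1, Nf1, Kb4, Ka4, Ka3, Kc2, Ka2.
Count: 18.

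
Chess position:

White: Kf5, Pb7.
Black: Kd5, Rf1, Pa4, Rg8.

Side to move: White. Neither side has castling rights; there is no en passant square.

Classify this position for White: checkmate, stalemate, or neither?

checkmate

White to move; white king on f5.
In check: yes, from the black rook on f1.
King squares — e4: attacked by Kd5; f4: attacked by Rf1; g4: attacked by Rg8; e5: attacked by Kd5; g5: attacked by Rg8; e6: attacked by Kd5; f6: attacked by Rf1; g6: attacked by Rg8.
Legal moves for White: none.
In check with no legal moves → checkmate.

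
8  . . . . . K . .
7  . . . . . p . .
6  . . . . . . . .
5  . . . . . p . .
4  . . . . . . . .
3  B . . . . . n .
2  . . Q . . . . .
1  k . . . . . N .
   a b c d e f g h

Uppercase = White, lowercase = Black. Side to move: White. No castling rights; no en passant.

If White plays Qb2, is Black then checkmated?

After Qb2: black king on a1; in check: yes, from the white queen on b2.
King squares — b1: attacked by Qb2; a2: attacked by Qb2; b2: attacked by Ba3.
Black has no legal moves → checkmate.

yes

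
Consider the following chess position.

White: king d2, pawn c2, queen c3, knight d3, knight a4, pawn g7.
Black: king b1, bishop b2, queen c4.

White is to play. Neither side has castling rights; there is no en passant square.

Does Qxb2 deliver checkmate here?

yes

After Qxb2: black king on b1; in check: yes, from the white queen on b2.
King squares — a1: attacked by Qb2; c1: attacked by Qb2; a2: attacked by Qb2; b2: attacked by Nd3; c2: attacked by Qb2.
Black has no legal moves → checkmate.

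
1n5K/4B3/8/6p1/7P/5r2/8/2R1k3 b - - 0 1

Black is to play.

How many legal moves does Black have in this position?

3

Black to move; king on e1.
In check: yes, from the white rook on c1.
Legal moves: Kf2, Ke2, Kd2.
Count: 3.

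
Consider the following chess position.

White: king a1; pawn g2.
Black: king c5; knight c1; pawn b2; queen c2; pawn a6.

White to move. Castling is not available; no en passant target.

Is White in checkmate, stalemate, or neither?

White to move; white king on a1.
In check: yes, from the black pawn on b2.
King squares — b1: attacked by Qc2; a2: attacked by Nc1; b2: attacked by Qc2.
Legal moves for White: none.
In check with no legal moves → checkmate.

checkmate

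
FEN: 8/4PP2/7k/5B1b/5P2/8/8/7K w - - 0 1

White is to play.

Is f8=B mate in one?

After f8=B: black king on h6; in check: yes, from the white bishop on f8.
King squares — g5: attacked by Pf4; h5: own bishop; g6: attacked by Bf5; g7: attacked by Bf8; h7: attacked by Bf5.
Black has no legal moves → checkmate.

yes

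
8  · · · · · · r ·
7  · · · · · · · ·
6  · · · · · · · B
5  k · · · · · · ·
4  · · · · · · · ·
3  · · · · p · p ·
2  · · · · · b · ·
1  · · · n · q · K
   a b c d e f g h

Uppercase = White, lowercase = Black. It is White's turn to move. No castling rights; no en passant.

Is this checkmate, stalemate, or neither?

checkmate

White to move; white king on h1.
In check: yes, from the black queen on f1.
King squares — g1: attacked by Qf1; g2: attacked by Qf1; h2: attacked by Pg3.
Legal moves for White: none.
In check with no legal moves → checkmate.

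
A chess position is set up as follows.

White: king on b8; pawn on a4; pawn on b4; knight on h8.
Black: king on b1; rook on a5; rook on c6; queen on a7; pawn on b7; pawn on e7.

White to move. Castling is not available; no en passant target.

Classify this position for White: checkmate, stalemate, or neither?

checkmate

White to move; white king on b8.
In check: yes, from the black queen on a7.
King squares — a7: attacked by Ra5; b7: attacked by Qa7; c7: attacked by Rc6; a8: attacked by Qa7; c8: attacked by Rc6.
Legal moves for White: none.
In check with no legal moves → checkmate.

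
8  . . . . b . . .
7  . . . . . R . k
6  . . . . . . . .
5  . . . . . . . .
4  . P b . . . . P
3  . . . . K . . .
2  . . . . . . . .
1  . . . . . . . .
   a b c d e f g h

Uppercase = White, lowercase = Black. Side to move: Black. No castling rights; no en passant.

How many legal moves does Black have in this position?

6

Black to move; king on h7.
In check: yes, from the white rook on f7.
Legal moves: Kh8, Kg8, Kh6, Kg6, Bexf7, Bcxf7.
Count: 6.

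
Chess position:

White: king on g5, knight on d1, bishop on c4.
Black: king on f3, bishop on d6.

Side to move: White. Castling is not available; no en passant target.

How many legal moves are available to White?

White to move; king on g5.
In check: no.
Legal moves: Kh6, Kg6, Kf6, Kh5, Kf5, Kh4, Bg8, Bf7, Be6, Ba6, Bd5+, Bb5, Bd3, Bb3, Be2+, Ba2, Bf1, Ne3, Nc3, Nf2, Nb2.
Count: 21.

21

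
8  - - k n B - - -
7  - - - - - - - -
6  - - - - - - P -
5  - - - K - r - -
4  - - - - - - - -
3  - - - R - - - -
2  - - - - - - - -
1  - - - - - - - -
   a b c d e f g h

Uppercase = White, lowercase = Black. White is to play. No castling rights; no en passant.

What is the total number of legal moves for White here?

White to move; king on d5.
In check: yes, from the black rook on f5.
Legal moves: Kd6, Ke4, Kd4, Kc4.
Count: 4.

4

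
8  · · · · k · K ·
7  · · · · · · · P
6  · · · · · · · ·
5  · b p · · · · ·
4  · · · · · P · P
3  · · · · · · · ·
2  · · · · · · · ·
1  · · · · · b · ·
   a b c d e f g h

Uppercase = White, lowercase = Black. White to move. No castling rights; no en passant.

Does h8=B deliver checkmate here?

no

After h8=B: black king on e8; in check: no.
Black is not in check, so this cannot be checkmate.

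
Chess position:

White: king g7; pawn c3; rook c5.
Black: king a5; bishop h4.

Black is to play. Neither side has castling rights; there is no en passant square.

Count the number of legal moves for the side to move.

3

Black to move; king on a5.
In check: yes, from the white rook on c5.
Legal moves: Kb6, Ka6, Ka4.
Count: 3.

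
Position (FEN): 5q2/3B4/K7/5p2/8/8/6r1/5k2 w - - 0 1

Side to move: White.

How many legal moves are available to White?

White to move; king on a6.
In check: no.
Legal moves: Be8, Bc8, Be6, Bc6, Bxf5, Bb5+, Ba4, Kb7, Ka7, Kb6, Kb5, Ka5.
Count: 12.

12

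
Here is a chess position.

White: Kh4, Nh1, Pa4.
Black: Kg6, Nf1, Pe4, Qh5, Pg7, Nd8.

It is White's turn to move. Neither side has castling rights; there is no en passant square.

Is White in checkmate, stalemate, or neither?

White to move; white king on h4.
In check: yes, from the black queen on h5.
King squares — g3: attacked by Nf1; h3: attacked by Qh5; g4: attacked by Qh5; g5: attacked by Qh5; h5: attacked by Kg6.
Legal moves for White: none.
In check with no legal moves → checkmate.

checkmate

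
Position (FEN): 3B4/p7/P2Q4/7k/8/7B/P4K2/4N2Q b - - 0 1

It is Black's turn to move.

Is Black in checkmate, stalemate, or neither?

Black to move; black king on h5.
In check: no.
King squares — g4: attacked by Bh3; h4: attacked by Bd8; g5: attacked by Bd8; g6: attacked by Qd6; h6: attacked by Qd6.
Legal moves for Black: none.
Not in check and no legal moves → stalemate.

stalemate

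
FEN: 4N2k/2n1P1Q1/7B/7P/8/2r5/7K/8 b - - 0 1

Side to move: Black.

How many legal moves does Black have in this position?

Black to move; king on h8.
In check: yes, from the white queen on g7.
Legal moves: none.
Count: 0.

0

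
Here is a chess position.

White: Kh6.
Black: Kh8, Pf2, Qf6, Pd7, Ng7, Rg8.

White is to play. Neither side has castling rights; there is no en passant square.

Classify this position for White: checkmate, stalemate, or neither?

White to move; white king on h6.
In check: yes, from the black queen on f6.
King squares — g5: attacked by Qf6; h5: attacked by Ng7; g6: attacked by Qf6; g7: attacked by Qf6; h7: attacked by Kh8.
Legal moves for White: none.
In check with no legal moves → checkmate.

checkmate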